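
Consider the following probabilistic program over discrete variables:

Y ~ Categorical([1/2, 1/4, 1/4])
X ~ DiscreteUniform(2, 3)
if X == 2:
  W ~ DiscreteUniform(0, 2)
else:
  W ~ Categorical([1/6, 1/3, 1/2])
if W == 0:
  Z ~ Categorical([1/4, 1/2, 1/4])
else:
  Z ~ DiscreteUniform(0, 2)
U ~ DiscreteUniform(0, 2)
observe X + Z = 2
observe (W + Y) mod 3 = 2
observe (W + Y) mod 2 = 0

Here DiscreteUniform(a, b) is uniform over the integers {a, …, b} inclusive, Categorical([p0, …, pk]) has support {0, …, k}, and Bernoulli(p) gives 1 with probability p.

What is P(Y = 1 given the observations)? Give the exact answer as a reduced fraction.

P(Y = 1 | obs) = 4/15

Enumerate traces; 9 have nonzero weight after conditioning:
  (Y=0, X=2, W=2, Z=0, U=0) weight 1/108
  (Y=0, X=2, W=2, Z=0, U=1) weight 1/108
  (Y=0, X=2, W=2, Z=0, U=2) weight 1/108
  (Y=1, X=2, W=1, Z=0, U=0) weight 1/216
  (Y=1, X=2, W=1, Z=0, U=1) weight 1/216
  (Y=1, X=2, W=1, Z=0, U=2) weight 1/216
  (Y=2, X=2, W=0, Z=0, U=0) weight 1/288
  (Y=2, X=2, W=0, Z=0, U=1) weight 1/288
  … 1 more
Group by Y:
  weight(Y=0) = 1/36
  weight(Y=1) = 1/72
  weight(Y=2) = 1/96
Total weight = 1/36 + 1/72 + 1/96 = 5/96
P(Y=0 | obs) = 1/36 / 5/96 = 8/15
P(Y=1 | obs) = 1/72 / 5/96 = 4/15
P(Y=2 | obs) = 1/96 / 5/96 = 1/5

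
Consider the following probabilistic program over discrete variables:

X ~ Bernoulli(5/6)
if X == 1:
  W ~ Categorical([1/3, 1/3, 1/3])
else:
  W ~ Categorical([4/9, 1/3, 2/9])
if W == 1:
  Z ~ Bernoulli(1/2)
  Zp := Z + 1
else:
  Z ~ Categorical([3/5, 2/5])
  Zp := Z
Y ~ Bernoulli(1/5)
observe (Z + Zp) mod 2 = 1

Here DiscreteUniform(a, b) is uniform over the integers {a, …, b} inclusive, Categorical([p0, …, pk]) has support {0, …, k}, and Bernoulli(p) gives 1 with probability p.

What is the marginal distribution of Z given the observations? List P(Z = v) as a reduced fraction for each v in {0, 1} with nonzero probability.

P(Z=0) = 1/2, P(Z=1) = 1/2

Enumerate traces; 8 have nonzero weight after conditioning:
  (X=0, W=1, Z=0, Y=0) weight 1/45
  (X=0, W=1, Z=0, Y=1) weight 1/180
  (X=0, W=1, Z=1, Y=0) weight 1/45
  (X=0, W=1, Z=1, Y=1) weight 1/180
  (X=1, W=1, Z=0, Y=0) weight 1/9
  (X=1, W=1, Z=0, Y=1) weight 1/36
  (X=1, W=1, Z=1, Y=0) weight 1/9
  (X=1, W=1, Z=1, Y=1) weight 1/36
Group by Z:
  weight(Z=0) = 1/6
  weight(Z=1) = 1/6
Total weight = 1/6 + 1/6 = 1/3
P(Z=0 | obs) = 1/6 / 1/3 = 1/2
P(Z=1 | obs) = 1/6 / 1/3 = 1/2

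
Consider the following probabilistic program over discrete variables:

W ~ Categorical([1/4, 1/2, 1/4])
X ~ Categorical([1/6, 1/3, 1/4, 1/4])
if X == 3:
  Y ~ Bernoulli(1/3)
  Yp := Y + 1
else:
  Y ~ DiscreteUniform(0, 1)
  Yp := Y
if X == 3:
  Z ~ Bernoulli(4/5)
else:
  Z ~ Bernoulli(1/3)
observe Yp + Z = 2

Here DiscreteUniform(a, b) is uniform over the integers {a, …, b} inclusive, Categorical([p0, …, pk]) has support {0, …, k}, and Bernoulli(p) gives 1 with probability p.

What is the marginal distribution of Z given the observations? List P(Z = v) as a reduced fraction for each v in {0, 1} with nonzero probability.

Enumerate traces; 15 have nonzero weight after conditioning:
  (W=0, X=0, Y=1, Z=1) weight 1/144
  (W=0, X=1, Y=1, Z=1) weight 1/72
  (W=0, X=2, Y=1, Z=1) weight 1/96
  (W=0, X=3, Y=0, Z=1) weight 1/30
  (W=0, X=3, Y=1, Z=0) weight 1/240
  (W=1, X=0, Y=1, Z=1) weight 1/72
  (W=1, X=1, Y=1, Z=1) weight 1/36
  (W=1, X=2, Y=1, Z=1) weight 1/48
  … 7 more
Group by Z:
  weight(Z=0) = 1/60
  weight(Z=1) = 31/120
Total weight = 1/60 + 31/120 = 11/40
P(Z=0 | obs) = 1/60 / 11/40 = 2/33
P(Z=1 | obs) = 31/120 / 11/40 = 31/33

P(Z=0) = 2/33, P(Z=1) = 31/33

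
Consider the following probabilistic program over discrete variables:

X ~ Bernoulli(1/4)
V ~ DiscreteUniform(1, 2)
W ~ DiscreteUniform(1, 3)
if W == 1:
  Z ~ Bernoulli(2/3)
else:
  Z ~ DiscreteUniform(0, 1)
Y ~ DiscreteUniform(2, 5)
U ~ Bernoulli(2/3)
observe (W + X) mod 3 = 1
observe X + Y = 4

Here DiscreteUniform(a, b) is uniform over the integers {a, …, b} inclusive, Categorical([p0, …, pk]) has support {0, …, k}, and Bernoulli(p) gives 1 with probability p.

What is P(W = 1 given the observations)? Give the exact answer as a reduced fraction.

P(W = 1 | obs) = 3/4

Enumerate traces; 16 have nonzero weight after conditioning:
  (X=0, V=1, W=1, Z=0, Y=4, U=0) weight 1/288
  (X=0, V=1, W=1, Z=0, Y=4, U=1) weight 1/144
  (X=0, V=1, W=1, Z=1, Y=4, U=0) weight 1/144
  (X=0, V=1, W=1, Z=1, Y=4, U=1) weight 1/72
  (X=0, V=2, W=1, Z=0, Y=4, U=0) weight 1/288
  (X=0, V=2, W=1, Z=0, Y=4, U=1) weight 1/144
  (X=0, V=2, W=1, Z=1, Y=4, U=0) weight 1/144
  (X=0, V=2, W=1, Z=1, Y=4, U=1) weight 1/72
  (X=1, V=1, W=3, Z=0, Y=3, U=0) weight 1/576
  … 7 more
Group by W:
  weight(W=1) = 1/16
  weight(W=3) = 1/48
Total weight = 1/16 + 1/48 = 1/12
P(W=1 | obs) = 1/16 / 1/12 = 3/4
P(W=3 | obs) = 1/48 / 1/12 = 1/4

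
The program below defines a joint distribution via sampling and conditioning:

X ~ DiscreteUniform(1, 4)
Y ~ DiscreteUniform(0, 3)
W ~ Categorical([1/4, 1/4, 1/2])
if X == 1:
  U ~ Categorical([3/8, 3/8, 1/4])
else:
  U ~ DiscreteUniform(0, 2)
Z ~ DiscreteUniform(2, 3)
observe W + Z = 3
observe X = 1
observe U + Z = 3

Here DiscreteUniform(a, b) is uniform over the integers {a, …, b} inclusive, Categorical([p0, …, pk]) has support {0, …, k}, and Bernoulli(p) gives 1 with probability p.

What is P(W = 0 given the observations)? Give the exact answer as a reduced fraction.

P(W = 0 | obs) = 1/2

Enumerate traces; 8 have nonzero weight after conditioning:
  (X=1, Y=0, W=0, U=0, Z=3) weight 3/1024
  (X=1, Y=0, W=1, U=1, Z=2) weight 3/1024
  (X=1, Y=1, W=0, U=0, Z=3) weight 3/1024
  (X=1, Y=1, W=1, U=1, Z=2) weight 3/1024
  (X=1, Y=2, W=0, U=0, Z=3) weight 3/1024
  (X=1, Y=2, W=1, U=1, Z=2) weight 3/1024
  (X=1, Y=3, W=0, U=0, Z=3) weight 3/1024
  (X=1, Y=3, W=1, U=1, Z=2) weight 3/1024
Group by W:
  weight(W=0) = 3/256
  weight(W=1) = 3/256
Total weight = 3/256 + 3/256 = 3/128
P(W=0 | obs) = 3/256 / 3/128 = 1/2
P(W=1 | obs) = 3/256 / 3/128 = 1/2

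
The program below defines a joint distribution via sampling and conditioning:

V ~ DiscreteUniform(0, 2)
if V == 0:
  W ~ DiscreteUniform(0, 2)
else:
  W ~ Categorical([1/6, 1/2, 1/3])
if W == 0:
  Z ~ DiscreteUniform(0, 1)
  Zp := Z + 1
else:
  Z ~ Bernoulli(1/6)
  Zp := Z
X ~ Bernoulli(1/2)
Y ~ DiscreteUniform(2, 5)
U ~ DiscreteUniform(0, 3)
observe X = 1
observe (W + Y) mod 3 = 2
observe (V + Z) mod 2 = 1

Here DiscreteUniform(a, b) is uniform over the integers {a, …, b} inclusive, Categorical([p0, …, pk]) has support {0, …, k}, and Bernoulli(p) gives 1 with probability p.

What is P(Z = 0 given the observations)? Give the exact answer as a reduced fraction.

Enumerate traces; 48 have nonzero weight after conditioning:
  (V=0, W=0, Z=1, X=1, Y=2, U=0) weight 1/576
  (V=0, W=0, Z=1, X=1, Y=2, U=1) weight 1/576
  (V=0, W=0, Z=1, X=1, Y=2, U=2) weight 1/576
  (V=0, W=0, Z=1, X=1, Y=2, U=3) weight 1/576
  (V=0, W=0, Z=1, X=1, Y=5, U=0) weight 1/576
  (V=0, W=0, Z=1, X=1, Y=5, U=1) weight 1/576
  (V=0, W=0, Z=1, X=1, Y=5, U=2) weight 1/576
  (V=0, W=0, Z=1, X=1, Y=5, U=3) weight 1/576
  (V=1, W=0, Z=0, X=1, Y=2, U=0) weight 1/1152
  … 39 more
Group by Z:
  weight(Z=0) = 31/864
  weight(Z=1) = 1/32
Total weight = 31/864 + 1/32 = 29/432
P(Z=0 | obs) = 31/864 / 29/432 = 31/58
P(Z=1 | obs) = 1/32 / 29/432 = 27/58

P(Z = 0 | obs) = 31/58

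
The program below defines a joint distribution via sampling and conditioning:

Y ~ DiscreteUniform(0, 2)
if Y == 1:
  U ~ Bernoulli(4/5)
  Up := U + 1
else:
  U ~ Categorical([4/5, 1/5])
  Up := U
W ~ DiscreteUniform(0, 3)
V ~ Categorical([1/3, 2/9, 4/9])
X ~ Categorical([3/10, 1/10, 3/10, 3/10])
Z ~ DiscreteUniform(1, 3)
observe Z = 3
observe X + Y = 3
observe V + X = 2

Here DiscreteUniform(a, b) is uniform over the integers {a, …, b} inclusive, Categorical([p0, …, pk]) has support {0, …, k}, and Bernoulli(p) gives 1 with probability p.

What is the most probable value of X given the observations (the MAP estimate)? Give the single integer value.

Enumerate traces; 16 have nonzero weight after conditioning:
  (Y=1, U=0, W=0, V=0, X=2, Z=3) weight 1/1800
  (Y=1, U=0, W=1, V=0, X=2, Z=3) weight 1/1800
  (Y=1, U=0, W=2, V=0, X=2, Z=3) weight 1/1800
  (Y=1, U=0, W=3, V=0, X=2, Z=3) weight 1/1800
  (Y=1, U=1, W=0, V=0, X=2, Z=3) weight 1/450
  (Y=1, U=1, W=1, V=0, X=2, Z=3) weight 1/450
  (Y=1, U=1, W=2, V=0, X=2, Z=3) weight 1/450
  (Y=1, U=1, W=3, V=0, X=2, Z=3) weight 1/450
  (Y=2, U=0, W=0, V=1, X=1, Z=3) weight 1/2025
  … 7 more
Group by X:
  weight(X=1) = 1/405
  weight(X=2) = 1/90
Total weight = 1/405 + 1/90 = 11/810
P(X=1 | obs) = 1/405 / 11/810 = 2/11
P(X=2 | obs) = 1/90 / 11/810 = 9/11
argmax = 2

argmax_v P(X = v | obs) = 2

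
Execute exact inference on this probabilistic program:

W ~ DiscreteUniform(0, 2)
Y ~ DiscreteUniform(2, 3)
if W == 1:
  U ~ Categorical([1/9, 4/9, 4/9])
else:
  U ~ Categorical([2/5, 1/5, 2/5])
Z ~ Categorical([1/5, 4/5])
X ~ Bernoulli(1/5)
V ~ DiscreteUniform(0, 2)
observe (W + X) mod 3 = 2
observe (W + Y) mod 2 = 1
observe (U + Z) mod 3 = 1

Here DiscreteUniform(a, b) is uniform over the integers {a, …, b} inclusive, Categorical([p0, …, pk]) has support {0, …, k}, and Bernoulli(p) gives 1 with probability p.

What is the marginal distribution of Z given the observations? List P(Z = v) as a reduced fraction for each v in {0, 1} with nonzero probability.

P(Z=0) = 2/13, P(Z=1) = 11/13

Enumerate traces; 12 have nonzero weight after conditioning:
  (W=1, Y=2, U=0, Z=1, X=1, V=0) weight 2/2025
  (W=1, Y=2, U=0, Z=1, X=1, V=1) weight 2/2025
  (W=1, Y=2, U=0, Z=1, X=1, V=2) weight 2/2025
  (W=1, Y=2, U=1, Z=0, X=1, V=0) weight 2/2025
  (W=1, Y=2, U=1, Z=0, X=1, V=1) weight 2/2025
  (W=1, Y=2, U=1, Z=0, X=1, V=2) weight 2/2025
  (W=2, Y=3, U=0, Z=1, X=0, V=0) weight 16/1125
  (W=2, Y=3, U=0, Z=1, X=0, V=1) weight 16/1125
  … 4 more
Group by Z:
  weight(Z=0) = 28/3375
  weight(Z=1) = 154/3375
Total weight = 28/3375 + 154/3375 = 182/3375
P(Z=0 | obs) = 28/3375 / 182/3375 = 2/13
P(Z=1 | obs) = 154/3375 / 182/3375 = 11/13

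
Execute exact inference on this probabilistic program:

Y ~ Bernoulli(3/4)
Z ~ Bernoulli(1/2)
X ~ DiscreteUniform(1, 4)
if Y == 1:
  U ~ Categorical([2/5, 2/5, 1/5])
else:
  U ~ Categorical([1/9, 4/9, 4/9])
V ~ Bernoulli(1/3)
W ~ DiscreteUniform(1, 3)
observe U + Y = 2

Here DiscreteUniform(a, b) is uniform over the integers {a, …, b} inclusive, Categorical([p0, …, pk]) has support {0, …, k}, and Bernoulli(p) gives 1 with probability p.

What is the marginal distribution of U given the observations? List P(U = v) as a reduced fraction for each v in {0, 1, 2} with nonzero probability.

P(U=1) = 27/37, P(U=2) = 10/37

Enumerate traces; 96 have nonzero weight after conditioning:
  (Y=0, Z=0, X=1, U=2, V=0, W=1) weight 1/324
  (Y=0, Z=0, X=1, U=2, V=0, W=2) weight 1/324
  (Y=0, Z=0, X=1, U=2, V=0, W=3) weight 1/324
  (Y=0, Z=0, X=1, U=2, V=1, W=1) weight 1/648
  (Y=0, Z=0, X=1, U=2, V=1, W=2) weight 1/648
  (Y=0, Z=0, X=1, U=2, V=1, W=3) weight 1/648
  (Y=0, Z=0, X=2, U=2, V=0, W=1) weight 1/324
  (Y=0, Z=0, X=2, U=2, V=0, W=2) weight 1/324
  (Y=1, Z=0, X=1, U=1, V=0, W=1) weight 1/120
  … 87 more
Group by U:
  weight(U=1) = 3/10
  weight(U=2) = 1/9
Total weight = 3/10 + 1/9 = 37/90
P(U=1 | obs) = 3/10 / 37/90 = 27/37
P(U=2 | obs) = 1/9 / 37/90 = 10/37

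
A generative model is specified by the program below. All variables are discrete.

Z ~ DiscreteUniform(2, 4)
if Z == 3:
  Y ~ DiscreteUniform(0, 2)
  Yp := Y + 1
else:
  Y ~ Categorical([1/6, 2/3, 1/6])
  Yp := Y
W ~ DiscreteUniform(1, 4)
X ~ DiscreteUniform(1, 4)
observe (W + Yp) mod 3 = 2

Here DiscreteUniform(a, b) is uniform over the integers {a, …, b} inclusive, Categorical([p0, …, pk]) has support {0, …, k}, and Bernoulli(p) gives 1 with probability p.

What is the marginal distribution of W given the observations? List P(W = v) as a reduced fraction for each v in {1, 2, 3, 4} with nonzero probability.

Enumerate traces; 48 have nonzero weight after conditioning:
  (Z=2, Y=0, W=2, X=1) weight 1/288
  (Z=2, Y=0, W=2, X=2) weight 1/288
  (Z=2, Y=0, W=2, X=3) weight 1/288
  (Z=2, Y=0, W=2, X=4) weight 1/288
  (Z=2, Y=1, W=1, X=1) weight 1/72
  (Z=2, Y=1, W=1, X=2) weight 1/72
  (Z=2, Y=1, W=1, X=3) weight 1/72
  (Z=2, Y=1, W=1, X=4) weight 1/72
  (Z=2, Y=1, W=4, X=1) weight 1/72
  (Z=2, Y=2, W=3, X=1) weight 1/288
  … 38 more
Group by W:
  weight(W=1) = 5/36
  weight(W=2) = 1/18
  weight(W=3) = 1/18
  weight(W=4) = 5/36
Total weight = 5/36 + 1/18 + 1/18 + 5/36 = 7/18
P(W=1 | obs) = 5/36 / 7/18 = 5/14
P(W=2 | obs) = 1/18 / 7/18 = 1/7
P(W=3 | obs) = 1/18 / 7/18 = 1/7
P(W=4 | obs) = 5/36 / 7/18 = 5/14

P(W=1) = 5/14, P(W=2) = 1/7, P(W=3) = 1/7, P(W=4) = 5/14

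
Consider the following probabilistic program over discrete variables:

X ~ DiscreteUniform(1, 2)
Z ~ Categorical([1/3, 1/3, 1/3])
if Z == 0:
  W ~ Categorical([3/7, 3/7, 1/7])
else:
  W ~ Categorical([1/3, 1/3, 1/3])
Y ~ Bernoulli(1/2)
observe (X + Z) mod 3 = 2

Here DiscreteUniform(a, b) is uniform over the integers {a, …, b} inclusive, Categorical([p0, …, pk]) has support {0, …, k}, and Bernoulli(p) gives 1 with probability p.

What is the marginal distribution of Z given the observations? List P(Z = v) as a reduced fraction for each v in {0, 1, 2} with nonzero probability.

Enumerate traces; 12 have nonzero weight after conditioning:
  (X=1, Z=1, W=0, Y=0) weight 1/36
  (X=1, Z=1, W=0, Y=1) weight 1/36
  (X=1, Z=1, W=1, Y=0) weight 1/36
  (X=1, Z=1, W=1, Y=1) weight 1/36
  (X=1, Z=1, W=2, Y=0) weight 1/36
  (X=1, Z=1, W=2, Y=1) weight 1/36
  (X=2, Z=0, W=0, Y=0) weight 1/28
  (X=2, Z=0, W=0, Y=1) weight 1/28
  … 4 more
Group by Z:
  weight(Z=0) = 1/6
  weight(Z=1) = 1/6
Total weight = 1/6 + 1/6 = 1/3
P(Z=0 | obs) = 1/6 / 1/3 = 1/2
P(Z=1 | obs) = 1/6 / 1/3 = 1/2

P(Z=0) = 1/2, P(Z=1) = 1/2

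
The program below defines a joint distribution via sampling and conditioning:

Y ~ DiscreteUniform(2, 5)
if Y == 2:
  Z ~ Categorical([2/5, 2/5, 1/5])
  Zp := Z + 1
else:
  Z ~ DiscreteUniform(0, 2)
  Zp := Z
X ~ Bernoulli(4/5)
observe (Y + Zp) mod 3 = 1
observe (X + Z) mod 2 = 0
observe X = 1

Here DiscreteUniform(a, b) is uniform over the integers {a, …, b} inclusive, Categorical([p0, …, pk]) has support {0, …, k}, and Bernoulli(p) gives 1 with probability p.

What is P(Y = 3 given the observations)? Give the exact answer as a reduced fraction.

P(Y = 3 | obs) = 5/11

Enumerate traces; 2 have nonzero weight after conditioning:
  (Y=2, Z=1, X=1) weight 2/25
  (Y=3, Z=1, X=1) weight 1/15
Group by Y:
  weight(Y=2) = 2/25
  weight(Y=3) = 1/15
Total weight = 2/25 + 1/15 = 11/75
P(Y=2 | obs) = 2/25 / 11/75 = 6/11
P(Y=3 | obs) = 1/15 / 11/75 = 5/11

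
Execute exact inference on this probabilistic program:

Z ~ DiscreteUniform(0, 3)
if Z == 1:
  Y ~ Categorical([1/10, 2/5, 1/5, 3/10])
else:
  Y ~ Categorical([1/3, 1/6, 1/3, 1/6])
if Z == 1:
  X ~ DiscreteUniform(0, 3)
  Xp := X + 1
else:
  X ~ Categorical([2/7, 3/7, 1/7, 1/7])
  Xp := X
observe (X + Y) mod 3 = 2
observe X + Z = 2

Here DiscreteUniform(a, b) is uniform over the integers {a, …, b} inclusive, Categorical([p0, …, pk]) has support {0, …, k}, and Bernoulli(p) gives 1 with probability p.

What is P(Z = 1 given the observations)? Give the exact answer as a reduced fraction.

Enumerate traces; 4 have nonzero weight after conditioning:
  (Z=0, Y=0, X=2) weight 1/84
  (Z=0, Y=3, X=2) weight 1/168
  (Z=1, Y=1, X=1) weight 1/40
  (Z=2, Y=2, X=0) weight 1/42
Group by Z:
  weight(Z=0) = 1/56
  weight(Z=1) = 1/40
  weight(Z=2) = 1/42
Total weight = 1/56 + 1/40 + 1/42 = 1/15
P(Z=0 | obs) = 1/56 / 1/15 = 15/56
P(Z=1 | obs) = 1/40 / 1/15 = 3/8
P(Z=2 | obs) = 1/42 / 1/15 = 5/14

P(Z = 1 | obs) = 3/8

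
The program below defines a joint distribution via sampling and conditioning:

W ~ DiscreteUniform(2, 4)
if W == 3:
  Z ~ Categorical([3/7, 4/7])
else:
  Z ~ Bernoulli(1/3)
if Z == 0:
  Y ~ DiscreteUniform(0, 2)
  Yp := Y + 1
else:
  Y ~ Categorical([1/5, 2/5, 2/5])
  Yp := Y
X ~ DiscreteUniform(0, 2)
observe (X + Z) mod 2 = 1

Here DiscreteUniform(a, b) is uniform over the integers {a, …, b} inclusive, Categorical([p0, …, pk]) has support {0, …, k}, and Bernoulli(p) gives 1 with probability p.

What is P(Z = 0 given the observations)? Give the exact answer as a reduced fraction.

P(Z = 0 | obs) = 37/89

Enumerate traces; 27 have nonzero weight after conditioning:
  (W=2, Z=0, Y=0, X=1) weight 2/81
  (W=2, Z=0, Y=1, X=1) weight 2/81
  (W=2, Z=0, Y=2, X=1) weight 2/81
  (W=2, Z=1, Y=0, X=0) weight 1/135
  (W=2, Z=1, Y=0, X=2) weight 1/135
  (W=2, Z=1, Y=1, X=0) weight 2/135
  (W=2, Z=1, Y=1, X=2) weight 2/135
  (W=2, Z=1, Y=2, X=0) weight 2/135
  … 19 more
Group by Z:
  weight(Z=0) = 37/189
  weight(Z=1) = 52/189
Total weight = 37/189 + 52/189 = 89/189
P(Z=0 | obs) = 37/189 / 89/189 = 37/89
P(Z=1 | obs) = 52/189 / 89/189 = 52/89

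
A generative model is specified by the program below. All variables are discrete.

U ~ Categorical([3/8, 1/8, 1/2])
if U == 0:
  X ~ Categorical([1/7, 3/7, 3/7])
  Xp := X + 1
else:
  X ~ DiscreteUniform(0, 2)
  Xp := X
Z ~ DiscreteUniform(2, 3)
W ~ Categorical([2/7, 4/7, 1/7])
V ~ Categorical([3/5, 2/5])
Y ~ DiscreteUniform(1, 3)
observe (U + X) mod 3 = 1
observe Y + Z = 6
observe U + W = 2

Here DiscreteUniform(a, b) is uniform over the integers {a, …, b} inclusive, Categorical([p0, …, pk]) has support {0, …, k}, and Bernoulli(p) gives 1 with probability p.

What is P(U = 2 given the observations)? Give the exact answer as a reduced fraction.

P(U = 2 | obs) = 56/111

Enumerate traces; 6 have nonzero weight after conditioning:
  (U=0, X=1, Z=3, W=2, V=0, Y=3) weight 9/3920
  (U=0, X=1, Z=3, W=2, V=1, Y=3) weight 3/1960
  (U=1, X=0, Z=3, W=1, V=0, Y=3) weight 1/420
  (U=1, X=0, Z=3, W=1, V=1, Y=3) weight 1/630
  (U=2, X=2, Z=3, W=0, V=0, Y=3) weight 1/210
  (U=2, X=2, Z=3, W=0, V=1, Y=3) weight 1/315
Group by U:
  weight(U=0) = 3/784
  weight(U=1) = 1/252
  weight(U=2) = 1/126
Total weight = 3/784 + 1/252 + 1/126 = 37/2352
P(U=0 | obs) = 3/784 / 37/2352 = 9/37
P(U=1 | obs) = 1/252 / 37/2352 = 28/111
P(U=2 | obs) = 1/126 / 37/2352 = 56/111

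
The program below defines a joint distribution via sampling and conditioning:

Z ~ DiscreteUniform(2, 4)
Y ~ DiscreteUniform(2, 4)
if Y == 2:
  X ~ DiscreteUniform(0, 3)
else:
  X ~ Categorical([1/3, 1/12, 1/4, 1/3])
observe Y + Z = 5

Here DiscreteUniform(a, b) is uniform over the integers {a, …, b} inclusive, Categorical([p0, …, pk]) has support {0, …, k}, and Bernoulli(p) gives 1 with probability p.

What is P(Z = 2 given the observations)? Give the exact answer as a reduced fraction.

Enumerate traces; 8 have nonzero weight after conditioning:
  (Z=2, Y=3, X=0) weight 1/27
  (Z=2, Y=3, X=1) weight 1/108
  (Z=2, Y=3, X=2) weight 1/36
  (Z=2, Y=3, X=3) weight 1/27
  (Z=3, Y=2, X=0) weight 1/36
  (Z=3, Y=2, X=1) weight 1/36
  (Z=3, Y=2, X=2) weight 1/36
  (Z=3, Y=2, X=3) weight 1/36
Group by Z:
  weight(Z=2) = 1/9
  weight(Z=3) = 1/9
Total weight = 1/9 + 1/9 = 2/9
P(Z=2 | obs) = 1/9 / 2/9 = 1/2
P(Z=3 | obs) = 1/9 / 2/9 = 1/2

P(Z = 2 | obs) = 1/2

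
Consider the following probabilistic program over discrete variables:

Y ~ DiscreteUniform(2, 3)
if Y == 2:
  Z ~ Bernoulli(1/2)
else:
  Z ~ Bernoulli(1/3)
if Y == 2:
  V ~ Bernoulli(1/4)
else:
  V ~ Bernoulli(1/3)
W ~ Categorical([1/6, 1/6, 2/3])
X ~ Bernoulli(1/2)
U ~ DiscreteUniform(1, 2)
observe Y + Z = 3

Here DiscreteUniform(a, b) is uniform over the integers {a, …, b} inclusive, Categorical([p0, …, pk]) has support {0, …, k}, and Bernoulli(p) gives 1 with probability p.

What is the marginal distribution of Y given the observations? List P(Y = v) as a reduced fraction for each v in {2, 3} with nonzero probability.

P(Y=2) = 3/7, P(Y=3) = 4/7

Enumerate traces; 48 have nonzero weight after conditioning:
  (Y=2, Z=1, V=0, W=0, X=0, U=1) weight 1/128
  (Y=2, Z=1, V=0, W=0, X=0, U=2) weight 1/128
  (Y=2, Z=1, V=0, W=0, X=1, U=1) weight 1/128
  (Y=2, Z=1, V=0, W=0, X=1, U=2) weight 1/128
  (Y=2, Z=1, V=0, W=1, X=0, U=1) weight 1/128
  (Y=2, Z=1, V=0, W=1, X=0, U=2) weight 1/128
  (Y=2, Z=1, V=0, W=1, X=1, U=1) weight 1/128
  (Y=2, Z=1, V=0, W=1, X=1, U=2) weight 1/128
  (Y=3, Z=0, V=0, W=0, X=0, U=1) weight 1/108
  … 39 more
Group by Y:
  weight(Y=2) = 1/4
  weight(Y=3) = 1/3
Total weight = 1/4 + 1/3 = 7/12
P(Y=2 | obs) = 1/4 / 7/12 = 3/7
P(Y=3 | obs) = 1/3 / 7/12 = 4/7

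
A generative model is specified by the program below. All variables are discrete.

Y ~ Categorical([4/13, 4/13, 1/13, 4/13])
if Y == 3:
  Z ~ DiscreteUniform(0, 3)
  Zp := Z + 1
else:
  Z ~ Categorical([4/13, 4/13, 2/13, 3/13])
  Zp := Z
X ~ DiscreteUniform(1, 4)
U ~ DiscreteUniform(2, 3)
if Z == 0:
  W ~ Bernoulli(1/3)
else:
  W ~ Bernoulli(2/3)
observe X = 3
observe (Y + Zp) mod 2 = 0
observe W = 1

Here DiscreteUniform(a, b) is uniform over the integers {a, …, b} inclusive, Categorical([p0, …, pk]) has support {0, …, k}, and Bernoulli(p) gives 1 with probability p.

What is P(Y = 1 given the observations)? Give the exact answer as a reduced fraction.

Enumerate traces; 16 have nonzero weight after conditioning:
  (Y=0, Z=0, X=3, U=2, W=1) weight 2/507
  (Y=0, Z=0, X=3, U=3, W=1) weight 2/507
  (Y=0, Z=2, X=3, U=2, W=1) weight 2/507
  (Y=0, Z=2, X=3, U=3, W=1) weight 2/507
  (Y=1, Z=1, X=3, U=2, W=1) weight 4/507
  (Y=1, Z=1, X=3, U=3, W=1) weight 4/507
  (Y=1, Z=3, X=3, U=2, W=1) weight 1/169
  (Y=1, Z=3, X=3, U=3, W=1) weight 1/169
  (Y=2, Z=0, X=3, U=2, W=1) weight 1/1014
  (Y=3, Z=0, X=3, U=2, W=1) weight 1/312
  … 6 more
Group by Y:
  weight(Y=0) = 8/507
  weight(Y=1) = 14/507
  weight(Y=2) = 2/507
  weight(Y=3) = 1/52
Total weight = 8/507 + 14/507 + 2/507 + 1/52 = 45/676
P(Y=0 | obs) = 8/507 / 45/676 = 32/135
P(Y=1 | obs) = 14/507 / 45/676 = 56/135
P(Y=2 | obs) = 2/507 / 45/676 = 8/135
P(Y=3 | obs) = 1/52 / 45/676 = 13/45

P(Y = 1 | obs) = 56/135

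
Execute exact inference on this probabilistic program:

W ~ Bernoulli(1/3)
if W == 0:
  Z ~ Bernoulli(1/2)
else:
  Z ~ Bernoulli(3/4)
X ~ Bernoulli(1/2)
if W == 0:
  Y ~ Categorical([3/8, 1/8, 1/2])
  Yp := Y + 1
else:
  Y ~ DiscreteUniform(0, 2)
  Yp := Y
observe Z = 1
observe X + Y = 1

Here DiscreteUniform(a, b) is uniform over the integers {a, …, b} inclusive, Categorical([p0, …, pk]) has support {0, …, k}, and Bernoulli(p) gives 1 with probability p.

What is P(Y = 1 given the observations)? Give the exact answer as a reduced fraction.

Enumerate traces; 4 have nonzero weight after conditioning:
  (W=0, Z=1, X=0, Y=1) weight 1/48
  (W=0, Z=1, X=1, Y=0) weight 1/16
  (W=1, Z=1, X=0, Y=1) weight 1/24
  (W=1, Z=1, X=1, Y=0) weight 1/24
Group by Y:
  weight(Y=0) = 5/48
  weight(Y=1) = 1/16
Total weight = 5/48 + 1/16 = 1/6
P(Y=0 | obs) = 5/48 / 1/6 = 5/8
P(Y=1 | obs) = 1/16 / 1/6 = 3/8

P(Y = 1 | obs) = 3/8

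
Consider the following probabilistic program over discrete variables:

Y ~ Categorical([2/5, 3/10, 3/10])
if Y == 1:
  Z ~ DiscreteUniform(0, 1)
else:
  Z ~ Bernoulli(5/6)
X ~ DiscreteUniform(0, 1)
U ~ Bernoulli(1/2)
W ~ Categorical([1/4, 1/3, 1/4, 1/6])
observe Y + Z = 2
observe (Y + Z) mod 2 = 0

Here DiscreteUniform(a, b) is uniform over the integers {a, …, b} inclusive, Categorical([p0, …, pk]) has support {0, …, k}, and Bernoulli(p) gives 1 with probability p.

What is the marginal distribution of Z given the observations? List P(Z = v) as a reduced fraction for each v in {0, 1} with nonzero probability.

Enumerate traces; 32 have nonzero weight after conditioning:
  (Y=1, Z=1, X=0, U=0, W=0) weight 3/320
  (Y=1, Z=1, X=0, U=0, W=1) weight 1/80
  (Y=1, Z=1, X=0, U=0, W=2) weight 3/320
  (Y=1, Z=1, X=0, U=0, W=3) weight 1/160
  (Y=1, Z=1, X=0, U=1, W=0) weight 3/320
  (Y=1, Z=1, X=0, U=1, W=1) weight 1/80
  (Y=1, Z=1, X=0, U=1, W=2) weight 3/320
  (Y=1, Z=1, X=0, U=1, W=3) weight 1/160
  (Y=2, Z=0, X=0, U=0, W=0) weight 1/320
  … 23 more
Group by Z:
  weight(Z=0) = 1/20
  weight(Z=1) = 3/20
Total weight = 1/20 + 3/20 = 1/5
P(Z=0 | obs) = 1/20 / 1/5 = 1/4
P(Z=1 | obs) = 3/20 / 1/5 = 3/4

P(Z=0) = 1/4, P(Z=1) = 3/4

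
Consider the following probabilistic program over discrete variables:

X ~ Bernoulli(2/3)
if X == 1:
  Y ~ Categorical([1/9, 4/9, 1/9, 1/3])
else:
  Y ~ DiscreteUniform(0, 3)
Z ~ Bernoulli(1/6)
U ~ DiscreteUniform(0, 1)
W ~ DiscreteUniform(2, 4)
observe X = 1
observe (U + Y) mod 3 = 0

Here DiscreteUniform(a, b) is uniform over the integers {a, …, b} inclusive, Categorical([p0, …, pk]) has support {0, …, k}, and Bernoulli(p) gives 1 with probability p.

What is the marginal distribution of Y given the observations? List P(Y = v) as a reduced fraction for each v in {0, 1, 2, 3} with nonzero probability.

P(Y=0) = 1/5, P(Y=2) = 1/5, P(Y=3) = 3/5

Enumerate traces; 18 have nonzero weight after conditioning:
  (X=1, Y=0, Z=0, U=0, W=2) weight 5/486
  (X=1, Y=0, Z=0, U=0, W=3) weight 5/486
  (X=1, Y=0, Z=0, U=0, W=4) weight 5/486
  (X=1, Y=0, Z=1, U=0, W=2) weight 1/486
  (X=1, Y=0, Z=1, U=0, W=3) weight 1/486
  (X=1, Y=0, Z=1, U=0, W=4) weight 1/486
  (X=1, Y=2, Z=0, U=1, W=2) weight 5/486
  (X=1, Y=2, Z=0, U=1, W=3) weight 5/486
  (X=1, Y=3, Z=0, U=0, W=2) weight 5/162
  … 9 more
Group by Y:
  weight(Y=0) = 1/27
  weight(Y=2) = 1/27
  weight(Y=3) = 1/9
Total weight = 1/27 + 1/27 + 1/9 = 5/27
P(Y=0 | obs) = 1/27 / 5/27 = 1/5
P(Y=2 | obs) = 1/27 / 5/27 = 1/5
P(Y=3 | obs) = 1/9 / 5/27 = 3/5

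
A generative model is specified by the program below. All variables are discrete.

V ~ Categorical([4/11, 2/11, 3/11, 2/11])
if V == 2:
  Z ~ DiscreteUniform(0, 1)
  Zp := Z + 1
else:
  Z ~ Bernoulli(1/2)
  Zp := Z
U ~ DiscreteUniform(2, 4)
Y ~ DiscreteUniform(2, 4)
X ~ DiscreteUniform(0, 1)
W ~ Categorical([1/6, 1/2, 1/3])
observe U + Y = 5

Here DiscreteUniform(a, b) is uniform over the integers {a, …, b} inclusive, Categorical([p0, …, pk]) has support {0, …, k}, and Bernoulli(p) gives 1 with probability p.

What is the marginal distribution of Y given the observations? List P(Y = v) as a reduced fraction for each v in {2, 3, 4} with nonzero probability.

P(Y=2) = 1/2, P(Y=3) = 1/2

Enumerate traces; 96 have nonzero weight after conditioning:
  (V=0, Z=0, U=2, Y=3, X=0, W=0) weight 1/594
  (V=0, Z=0, U=2, Y=3, X=0, W=1) weight 1/198
  (V=0, Z=0, U=2, Y=3, X=0, W=2) weight 1/297
  (V=0, Z=0, U=2, Y=3, X=1, W=0) weight 1/594
  (V=0, Z=0, U=2, Y=3, X=1, W=1) weight 1/198
  (V=0, Z=0, U=2, Y=3, X=1, W=2) weight 1/297
  (V=0, Z=0, U=3, Y=2, X=0, W=0) weight 1/594
  (V=0, Z=0, U=3, Y=2, X=0, W=1) weight 1/198
  … 88 more
Group by Y:
  weight(Y=2) = 1/9
  weight(Y=3) = 1/9
Total weight = 1/9 + 1/9 = 2/9
P(Y=2 | obs) = 1/9 / 2/9 = 1/2
P(Y=3 | obs) = 1/9 / 2/9 = 1/2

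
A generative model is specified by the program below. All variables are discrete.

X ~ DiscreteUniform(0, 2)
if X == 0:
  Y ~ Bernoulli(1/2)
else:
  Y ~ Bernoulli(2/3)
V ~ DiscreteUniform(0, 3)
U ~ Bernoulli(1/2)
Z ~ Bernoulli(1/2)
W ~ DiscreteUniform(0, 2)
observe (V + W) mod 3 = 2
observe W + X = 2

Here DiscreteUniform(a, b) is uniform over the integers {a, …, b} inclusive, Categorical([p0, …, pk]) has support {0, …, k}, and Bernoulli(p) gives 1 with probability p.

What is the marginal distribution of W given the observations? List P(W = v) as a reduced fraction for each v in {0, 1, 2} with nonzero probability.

Enumerate traces; 32 have nonzero weight after conditioning:
  (X=0, Y=0, V=0, U=0, Z=0, W=2) weight 1/288
  (X=0, Y=0, V=0, U=0, Z=1, W=2) weight 1/288
  (X=0, Y=0, V=0, U=1, Z=0, W=2) weight 1/288
  (X=0, Y=0, V=0, U=1, Z=1, W=2) weight 1/288
  (X=0, Y=0, V=3, U=0, Z=0, W=2) weight 1/288
  (X=0, Y=0, V=3, U=0, Z=1, W=2) weight 1/288
  (X=0, Y=0, V=3, U=1, Z=0, W=2) weight 1/288
  (X=0, Y=0, V=3, U=1, Z=1, W=2) weight 1/288
  (X=1, Y=0, V=1, U=0, Z=0, W=1) weight 1/432
  (X=2, Y=0, V=2, U=0, Z=0, W=0) weight 1/432
  … 22 more
Group by W:
  weight(W=0) = 1/36
  weight(W=1) = 1/36
  weight(W=2) = 1/18
Total weight = 1/36 + 1/36 + 1/18 = 1/9
P(W=0 | obs) = 1/36 / 1/9 = 1/4
P(W=1 | obs) = 1/36 / 1/9 = 1/4
P(W=2 | obs) = 1/18 / 1/9 = 1/2

P(W=0) = 1/4, P(W=1) = 1/4, P(W=2) = 1/2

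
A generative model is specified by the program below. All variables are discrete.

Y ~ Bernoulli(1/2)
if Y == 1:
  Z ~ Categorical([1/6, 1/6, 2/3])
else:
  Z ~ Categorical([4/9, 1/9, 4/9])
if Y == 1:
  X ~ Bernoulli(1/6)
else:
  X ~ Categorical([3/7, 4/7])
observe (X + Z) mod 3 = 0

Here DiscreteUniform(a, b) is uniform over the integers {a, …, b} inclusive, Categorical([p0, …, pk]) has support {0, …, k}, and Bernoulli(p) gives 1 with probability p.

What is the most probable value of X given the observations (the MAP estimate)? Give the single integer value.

Enumerate traces; 4 have nonzero weight after conditioning:
  (Y=0, Z=0, X=0) weight 2/21
  (Y=0, Z=2, X=1) weight 8/63
  (Y=1, Z=0, X=0) weight 5/72
  (Y=1, Z=2, X=1) weight 1/18
Group by X:
  weight(X=0) = 83/504
  weight(X=1) = 23/126
Total weight = 83/504 + 23/126 = 25/72
P(X=0 | obs) = 83/504 / 25/72 = 83/175
P(X=1 | obs) = 23/126 / 25/72 = 92/175
argmax = 1

argmax_v P(X = v | obs) = 1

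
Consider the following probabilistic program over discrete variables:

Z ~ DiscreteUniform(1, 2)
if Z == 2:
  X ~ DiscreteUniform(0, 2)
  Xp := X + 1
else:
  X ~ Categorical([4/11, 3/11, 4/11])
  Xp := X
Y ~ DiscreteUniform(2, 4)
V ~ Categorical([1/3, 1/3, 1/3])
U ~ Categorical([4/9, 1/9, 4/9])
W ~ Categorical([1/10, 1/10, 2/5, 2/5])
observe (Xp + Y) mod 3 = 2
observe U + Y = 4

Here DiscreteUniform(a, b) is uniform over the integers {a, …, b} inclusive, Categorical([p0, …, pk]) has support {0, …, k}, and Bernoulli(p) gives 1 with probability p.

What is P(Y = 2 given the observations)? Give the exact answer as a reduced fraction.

Enumerate traces; 72 have nonzero weight after conditioning:
  (Z=1, X=0, Y=2, V=0, U=2, W=0) weight 4/4455
  (Z=1, X=0, Y=2, V=0, U=2, W=1) weight 4/4455
  (Z=1, X=0, Y=2, V=0, U=2, W=2) weight 16/4455
  (Z=1, X=0, Y=2, V=0, U=2, W=3) weight 16/4455
  (Z=1, X=0, Y=2, V=1, U=2, W=0) weight 4/4455
  (Z=1, X=0, Y=2, V=1, U=2, W=1) weight 4/4455
  (Z=1, X=0, Y=2, V=1, U=2, W=2) weight 16/4455
  (Z=1, X=0, Y=2, V=1, U=2, W=3) weight 16/4455
  (Z=1, X=1, Y=4, V=0, U=0, W=0) weight 1/1485
  (Z=1, X=2, Y=3, V=0, U=1, W=0) weight 1/4455
  … 62 more
Group by Y:
  weight(Y=2) = 46/891
  weight(Y=3) = 23/1782
  weight(Y=4) = 40/891
Total weight = 46/891 + 23/1782 + 40/891 = 65/594
P(Y=2 | obs) = 46/891 / 65/594 = 92/195
P(Y=3 | obs) = 23/1782 / 65/594 = 23/195
P(Y=4 | obs) = 40/891 / 65/594 = 16/39

P(Y = 2 | obs) = 92/195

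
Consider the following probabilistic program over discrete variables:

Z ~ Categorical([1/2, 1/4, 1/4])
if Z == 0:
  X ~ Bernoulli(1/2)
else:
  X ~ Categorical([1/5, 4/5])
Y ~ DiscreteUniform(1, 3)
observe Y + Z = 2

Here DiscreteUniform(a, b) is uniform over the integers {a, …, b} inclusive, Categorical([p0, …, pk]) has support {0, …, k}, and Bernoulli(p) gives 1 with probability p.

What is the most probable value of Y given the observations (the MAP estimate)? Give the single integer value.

argmax_v P(Y = v | obs) = 2

Enumerate traces; 4 have nonzero weight after conditioning:
  (Z=0, X=0, Y=2) weight 1/12
  (Z=0, X=1, Y=2) weight 1/12
  (Z=1, X=0, Y=1) weight 1/60
  (Z=1, X=1, Y=1) weight 1/15
Group by Y:
  weight(Y=1) = 1/12
  weight(Y=2) = 1/6
Total weight = 1/12 + 1/6 = 1/4
P(Y=1 | obs) = 1/12 / 1/4 = 1/3
P(Y=2 | obs) = 1/6 / 1/4 = 2/3
argmax = 2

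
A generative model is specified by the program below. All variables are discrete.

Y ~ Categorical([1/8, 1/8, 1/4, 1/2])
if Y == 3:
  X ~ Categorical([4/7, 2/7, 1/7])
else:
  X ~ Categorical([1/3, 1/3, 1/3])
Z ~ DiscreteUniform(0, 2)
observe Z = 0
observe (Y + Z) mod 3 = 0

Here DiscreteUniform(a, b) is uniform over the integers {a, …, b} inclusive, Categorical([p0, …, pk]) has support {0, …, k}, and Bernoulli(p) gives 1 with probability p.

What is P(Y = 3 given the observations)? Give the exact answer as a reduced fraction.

P(Y = 3 | obs) = 4/5

Enumerate traces; 6 have nonzero weight after conditioning:
  (Y=0, X=0, Z=0) weight 1/72
  (Y=0, X=1, Z=0) weight 1/72
  (Y=0, X=2, Z=0) weight 1/72
  (Y=3, X=0, Z=0) weight 2/21
  (Y=3, X=1, Z=0) weight 1/21
  (Y=3, X=2, Z=0) weight 1/42
Group by Y:
  weight(Y=0) = 1/24
  weight(Y=3) = 1/6
Total weight = 1/24 + 1/6 = 5/24
P(Y=0 | obs) = 1/24 / 5/24 = 1/5
P(Y=3 | obs) = 1/6 / 5/24 = 4/5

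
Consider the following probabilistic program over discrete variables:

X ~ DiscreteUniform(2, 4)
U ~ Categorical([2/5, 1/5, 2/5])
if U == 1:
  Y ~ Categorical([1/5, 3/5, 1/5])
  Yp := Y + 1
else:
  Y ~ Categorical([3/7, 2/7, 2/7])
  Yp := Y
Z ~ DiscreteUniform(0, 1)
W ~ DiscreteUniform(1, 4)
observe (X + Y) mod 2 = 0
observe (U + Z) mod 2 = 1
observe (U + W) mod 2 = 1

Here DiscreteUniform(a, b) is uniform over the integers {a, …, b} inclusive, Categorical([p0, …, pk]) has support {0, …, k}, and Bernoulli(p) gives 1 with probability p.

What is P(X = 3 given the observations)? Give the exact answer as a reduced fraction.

P(X = 3 | obs) = 61/289

Enumerate traces; 30 have nonzero weight after conditioning:
  (X=2, U=0, Y=0, Z=1, W=1) weight 1/140
  (X=2, U=0, Y=0, Z=1, W=3) weight 1/140
  (X=2, U=0, Y=2, Z=1, W=1) weight 1/210
  (X=2, U=0, Y=2, Z=1, W=3) weight 1/210
  (X=2, U=1, Y=0, Z=0, W=2) weight 1/600
  (X=2, U=1, Y=0, Z=0, W=4) weight 1/600
  (X=2, U=1, Y=2, Z=0, W=2) weight 1/600
  (X=2, U=1, Y=2, Z=0, W=4) weight 1/600
  (X=3, U=0, Y=1, Z=1, W=1) weight 1/210
  (X=4, U=0, Y=0, Z=1, W=1) weight 1/140
  … 20 more
Group by X:
  weight(X=2) = 19/350
  weight(X=3) = 61/2100
  weight(X=4) = 19/350
Total weight = 19/350 + 61/2100 + 19/350 = 289/2100
P(X=2 | obs) = 19/350 / 289/2100 = 114/289
P(X=3 | obs) = 61/2100 / 289/2100 = 61/289
P(X=4 | obs) = 19/350 / 289/2100 = 114/289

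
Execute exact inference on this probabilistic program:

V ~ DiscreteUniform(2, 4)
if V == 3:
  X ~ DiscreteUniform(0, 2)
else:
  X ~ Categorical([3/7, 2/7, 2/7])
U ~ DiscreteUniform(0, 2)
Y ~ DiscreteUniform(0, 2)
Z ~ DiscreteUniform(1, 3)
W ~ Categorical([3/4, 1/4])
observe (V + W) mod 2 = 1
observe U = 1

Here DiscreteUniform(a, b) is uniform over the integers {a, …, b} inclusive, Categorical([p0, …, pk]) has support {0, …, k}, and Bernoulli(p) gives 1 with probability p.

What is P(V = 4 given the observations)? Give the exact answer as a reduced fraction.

P(V = 4 | obs) = 1/5

Enumerate traces; 81 have nonzero weight after conditioning:
  (V=2, X=0, U=1, Y=0, Z=1, W=1) weight 1/756
  (V=2, X=0, U=1, Y=0, Z=2, W=1) weight 1/756
  (V=2, X=0, U=1, Y=0, Z=3, W=1) weight 1/756
  (V=2, X=0, U=1, Y=1, Z=1, W=1) weight 1/756
  (V=2, X=0, U=1, Y=1, Z=2, W=1) weight 1/756
  (V=2, X=0, U=1, Y=1, Z=3, W=1) weight 1/756
  (V=2, X=0, U=1, Y=2, Z=1, W=1) weight 1/756
  (V=2, X=0, U=1, Y=2, Z=2, W=1) weight 1/756
  (V=3, X=0, U=1, Y=0, Z=1, W=0) weight 1/324
  (V=4, X=0, U=1, Y=0, Z=1, W=1) weight 1/756
  … 71 more
Group by V:
  weight(V=2) = 1/36
  weight(V=3) = 1/12
  weight(V=4) = 1/36
Total weight = 1/36 + 1/12 + 1/36 = 5/36
P(V=2 | obs) = 1/36 / 5/36 = 1/5
P(V=3 | obs) = 1/12 / 5/36 = 3/5
P(V=4 | obs) = 1/36 / 5/36 = 1/5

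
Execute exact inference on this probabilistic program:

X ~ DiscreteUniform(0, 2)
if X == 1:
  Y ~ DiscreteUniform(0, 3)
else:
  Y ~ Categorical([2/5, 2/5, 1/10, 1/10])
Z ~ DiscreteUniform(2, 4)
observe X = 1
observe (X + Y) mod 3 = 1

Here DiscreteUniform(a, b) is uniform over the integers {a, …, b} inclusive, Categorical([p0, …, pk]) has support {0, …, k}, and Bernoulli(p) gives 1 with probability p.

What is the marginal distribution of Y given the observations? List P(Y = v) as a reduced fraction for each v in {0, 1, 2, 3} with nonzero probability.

P(Y=0) = 1/2, P(Y=3) = 1/2

Enumerate traces; 6 have nonzero weight after conditioning:
  (X=1, Y=0, Z=2) weight 1/36
  (X=1, Y=0, Z=3) weight 1/36
  (X=1, Y=0, Z=4) weight 1/36
  (X=1, Y=3, Z=2) weight 1/36
  (X=1, Y=3, Z=3) weight 1/36
  (X=1, Y=3, Z=4) weight 1/36
Group by Y:
  weight(Y=0) = 1/12
  weight(Y=3) = 1/12
Total weight = 1/12 + 1/12 = 1/6
P(Y=0 | obs) = 1/12 / 1/6 = 1/2
P(Y=3 | obs) = 1/12 / 1/6 = 1/2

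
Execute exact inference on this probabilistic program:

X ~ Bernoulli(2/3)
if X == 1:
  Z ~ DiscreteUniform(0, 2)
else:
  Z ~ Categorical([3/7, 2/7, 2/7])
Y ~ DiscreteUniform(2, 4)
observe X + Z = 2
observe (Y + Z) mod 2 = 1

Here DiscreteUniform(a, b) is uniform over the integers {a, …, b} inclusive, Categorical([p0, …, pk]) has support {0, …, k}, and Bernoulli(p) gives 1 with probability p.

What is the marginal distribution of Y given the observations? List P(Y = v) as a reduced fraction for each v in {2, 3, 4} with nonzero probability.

Enumerate traces; 3 have nonzero weight after conditioning:
  (X=0, Z=2, Y=3) weight 2/63
  (X=1, Z=1, Y=2) weight 2/27
  (X=1, Z=1, Y=4) weight 2/27
Group by Y:
  weight(Y=2) = 2/27
  weight(Y=3) = 2/63
  weight(Y=4) = 2/27
Total weight = 2/27 + 2/63 + 2/27 = 34/189
P(Y=2 | obs) = 2/27 / 34/189 = 7/17
P(Y=3 | obs) = 2/63 / 34/189 = 3/17
P(Y=4 | obs) = 2/27 / 34/189 = 7/17

P(Y=2) = 7/17, P(Y=3) = 3/17, P(Y=4) = 7/17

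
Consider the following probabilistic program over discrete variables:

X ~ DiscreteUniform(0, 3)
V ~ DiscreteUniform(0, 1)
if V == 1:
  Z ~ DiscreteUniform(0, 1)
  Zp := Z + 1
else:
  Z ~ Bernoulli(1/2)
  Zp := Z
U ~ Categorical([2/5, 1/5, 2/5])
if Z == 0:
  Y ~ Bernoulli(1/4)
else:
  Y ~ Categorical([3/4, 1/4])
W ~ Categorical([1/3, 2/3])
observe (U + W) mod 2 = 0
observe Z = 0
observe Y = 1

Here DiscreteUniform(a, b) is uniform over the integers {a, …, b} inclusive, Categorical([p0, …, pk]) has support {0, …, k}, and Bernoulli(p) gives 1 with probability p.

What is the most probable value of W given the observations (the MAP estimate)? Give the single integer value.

Enumerate traces; 24 have nonzero weight after conditioning:
  (X=0, V=0, Z=0, U=0, Y=1, W=0) weight 1/480
  (X=0, V=0, Z=0, U=1, Y=1, W=1) weight 1/480
  (X=0, V=0, Z=0, U=2, Y=1, W=0) weight 1/480
  (X=0, V=1, Z=0, U=0, Y=1, W=0) weight 1/480
  (X=0, V=1, Z=0, U=1, Y=1, W=1) weight 1/480
  (X=0, V=1, Z=0, U=2, Y=1, W=0) weight 1/480
  (X=1, V=0, Z=0, U=0, Y=1, W=0) weight 1/480
  (X=1, V=0, Z=0, U=1, Y=1, W=1) weight 1/480
  … 16 more
Group by W:
  weight(W=0) = 1/30
  weight(W=1) = 1/60
Total weight = 1/30 + 1/60 = 1/20
P(W=0 | obs) = 1/30 / 1/20 = 2/3
P(W=1 | obs) = 1/60 / 1/20 = 1/3
argmax = 0

argmax_v P(W = v | obs) = 0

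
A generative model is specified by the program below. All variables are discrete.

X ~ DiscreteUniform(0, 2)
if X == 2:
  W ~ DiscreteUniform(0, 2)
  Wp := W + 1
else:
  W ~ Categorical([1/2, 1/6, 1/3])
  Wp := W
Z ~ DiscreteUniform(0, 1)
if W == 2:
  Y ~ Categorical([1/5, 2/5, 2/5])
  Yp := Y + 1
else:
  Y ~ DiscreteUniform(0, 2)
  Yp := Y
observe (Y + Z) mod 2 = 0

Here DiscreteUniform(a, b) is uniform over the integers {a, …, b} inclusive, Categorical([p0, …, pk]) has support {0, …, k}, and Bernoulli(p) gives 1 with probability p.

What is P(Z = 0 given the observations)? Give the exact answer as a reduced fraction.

P(Z = 0 | obs) = 29/45

Enumerate traces; 27 have nonzero weight after conditioning:
  (X=0, W=0, Z=0, Y=0) weight 1/36
  (X=0, W=0, Z=0, Y=2) weight 1/36
  (X=0, W=0, Z=1, Y=1) weight 1/36
  (X=0, W=1, Z=0, Y=0) weight 1/108
  (X=0, W=1, Z=0, Y=2) weight 1/108
  (X=0, W=1, Z=1, Y=1) weight 1/108
  (X=0, W=2, Z=0, Y=0) weight 1/90
  (X=0, W=2, Z=0, Y=2) weight 1/45
  … 19 more
Group by Z:
  weight(Z=0) = 29/90
  weight(Z=1) = 8/45
Total weight = 29/90 + 8/45 = 1/2
P(Z=0 | obs) = 29/90 / 1/2 = 29/45
P(Z=1 | obs) = 8/45 / 1/2 = 16/45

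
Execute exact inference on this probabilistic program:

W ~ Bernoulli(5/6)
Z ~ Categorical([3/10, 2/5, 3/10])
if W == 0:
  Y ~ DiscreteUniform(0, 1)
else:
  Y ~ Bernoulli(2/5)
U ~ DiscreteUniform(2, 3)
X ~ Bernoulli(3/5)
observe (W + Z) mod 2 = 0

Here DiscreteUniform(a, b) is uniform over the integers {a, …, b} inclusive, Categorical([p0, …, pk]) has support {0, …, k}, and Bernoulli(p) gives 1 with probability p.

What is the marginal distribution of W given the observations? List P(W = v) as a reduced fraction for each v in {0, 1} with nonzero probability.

P(W=0) = 3/13, P(W=1) = 10/13

Enumerate traces; 24 have nonzero weight after conditioning:
  (W=0, Z=0, Y=0, U=2, X=0) weight 1/200
  (W=0, Z=0, Y=0, U=2, X=1) weight 3/400
  (W=0, Z=0, Y=0, U=3, X=0) weight 1/200
  (W=0, Z=0, Y=0, U=3, X=1) weight 3/400
  (W=0, Z=0, Y=1, U=2, X=0) weight 1/200
  (W=0, Z=0, Y=1, U=2, X=1) weight 3/400
  (W=0, Z=0, Y=1, U=3, X=0) weight 1/200
  (W=0, Z=0, Y=1, U=3, X=1) weight 3/400
  (W=1, Z=1, Y=0, U=2, X=0) weight 1/25
  … 15 more
Group by W:
  weight(W=0) = 1/10
  weight(W=1) = 1/3
Total weight = 1/10 + 1/3 = 13/30
P(W=0 | obs) = 1/10 / 13/30 = 3/13
P(W=1 | obs) = 1/3 / 13/30 = 10/13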